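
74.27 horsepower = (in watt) 5.538e+04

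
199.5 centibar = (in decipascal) 1.995e+06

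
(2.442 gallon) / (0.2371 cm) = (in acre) 0.0009634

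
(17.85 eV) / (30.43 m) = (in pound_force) 2.113e-20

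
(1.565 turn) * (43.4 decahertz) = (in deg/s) 2.445e+05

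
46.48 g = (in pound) 0.1025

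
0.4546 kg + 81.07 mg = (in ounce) 16.04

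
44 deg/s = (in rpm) 7.333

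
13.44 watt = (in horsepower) 0.01802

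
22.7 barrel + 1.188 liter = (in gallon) 953.7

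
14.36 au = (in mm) 2.148e+15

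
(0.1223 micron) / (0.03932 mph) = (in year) 2.206e-13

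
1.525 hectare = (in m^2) 1.525e+04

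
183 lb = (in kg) 83.01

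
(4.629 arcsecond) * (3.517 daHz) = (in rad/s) 0.0007893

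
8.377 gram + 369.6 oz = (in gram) 1.049e+04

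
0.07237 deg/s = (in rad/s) 0.001263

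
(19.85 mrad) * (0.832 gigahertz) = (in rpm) 1.577e+08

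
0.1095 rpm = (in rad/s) 0.01147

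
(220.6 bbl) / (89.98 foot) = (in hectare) 0.0001279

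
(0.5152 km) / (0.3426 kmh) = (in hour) 1.504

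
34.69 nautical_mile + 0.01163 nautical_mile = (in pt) 1.822e+08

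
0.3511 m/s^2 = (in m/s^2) 0.3511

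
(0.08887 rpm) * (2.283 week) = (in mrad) 1.285e+07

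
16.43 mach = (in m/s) 5594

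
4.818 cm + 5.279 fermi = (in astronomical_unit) 3.221e-13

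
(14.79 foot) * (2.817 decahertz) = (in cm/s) 1.27e+04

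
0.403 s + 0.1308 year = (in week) 6.82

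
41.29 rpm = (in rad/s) 4.324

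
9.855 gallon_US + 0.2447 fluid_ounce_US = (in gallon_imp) 8.208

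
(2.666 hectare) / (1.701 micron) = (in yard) 1.714e+10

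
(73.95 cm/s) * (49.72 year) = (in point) 3.287e+12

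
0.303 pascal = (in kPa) 0.000303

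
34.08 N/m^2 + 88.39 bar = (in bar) 88.39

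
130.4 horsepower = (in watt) 9.724e+04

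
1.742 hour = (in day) 0.07258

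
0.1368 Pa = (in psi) 1.984e-05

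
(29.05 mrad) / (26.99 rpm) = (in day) 1.19e-07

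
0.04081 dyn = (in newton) 4.081e-07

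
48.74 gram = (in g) 48.74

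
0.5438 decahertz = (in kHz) 0.005438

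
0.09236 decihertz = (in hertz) 0.009236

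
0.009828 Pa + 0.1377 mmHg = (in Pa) 18.37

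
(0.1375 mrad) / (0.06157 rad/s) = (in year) 7.082e-11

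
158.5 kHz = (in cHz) 1.585e+07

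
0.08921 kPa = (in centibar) 0.08921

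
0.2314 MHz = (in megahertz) 0.2314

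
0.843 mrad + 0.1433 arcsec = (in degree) 0.04834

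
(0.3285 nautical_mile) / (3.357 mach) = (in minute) 0.008871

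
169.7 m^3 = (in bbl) 1067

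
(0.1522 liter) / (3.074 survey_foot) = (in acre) 4.014e-08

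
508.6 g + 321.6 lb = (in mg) 1.464e+08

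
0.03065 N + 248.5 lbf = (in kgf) 112.7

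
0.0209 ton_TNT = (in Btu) 8.288e+04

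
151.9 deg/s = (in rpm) 25.32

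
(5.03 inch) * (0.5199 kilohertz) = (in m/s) 66.42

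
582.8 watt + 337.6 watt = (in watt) 920.4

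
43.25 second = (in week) 7.151e-05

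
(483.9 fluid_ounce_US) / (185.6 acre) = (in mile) 1.184e-11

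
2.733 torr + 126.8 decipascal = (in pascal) 377.1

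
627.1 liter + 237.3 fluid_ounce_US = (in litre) 634.1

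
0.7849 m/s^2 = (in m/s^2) 0.7849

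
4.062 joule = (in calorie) 0.9708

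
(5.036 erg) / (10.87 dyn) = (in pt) 13.13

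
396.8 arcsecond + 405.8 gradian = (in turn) 1.015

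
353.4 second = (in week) 0.0005843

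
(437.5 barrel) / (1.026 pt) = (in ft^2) 2.069e+06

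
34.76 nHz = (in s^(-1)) 3.476e-08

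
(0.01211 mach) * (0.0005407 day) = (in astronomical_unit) 1.288e-09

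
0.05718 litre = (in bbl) 0.0003597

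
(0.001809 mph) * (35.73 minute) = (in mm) 1734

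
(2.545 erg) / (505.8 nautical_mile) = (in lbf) 6.108e-14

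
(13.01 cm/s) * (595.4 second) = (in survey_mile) 0.04813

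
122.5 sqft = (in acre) 0.002812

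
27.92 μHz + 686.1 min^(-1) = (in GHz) 1.144e-08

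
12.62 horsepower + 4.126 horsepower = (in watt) 1.249e+04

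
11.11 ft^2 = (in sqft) 11.11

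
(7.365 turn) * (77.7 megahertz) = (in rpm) 3.434e+10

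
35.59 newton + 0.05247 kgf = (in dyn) 3.61e+06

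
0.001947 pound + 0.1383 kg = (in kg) 0.1392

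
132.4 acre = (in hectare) 53.58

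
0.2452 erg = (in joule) 2.452e-08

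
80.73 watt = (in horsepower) 0.1083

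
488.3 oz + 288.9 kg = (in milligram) 3.027e+08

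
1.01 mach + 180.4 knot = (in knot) 848.9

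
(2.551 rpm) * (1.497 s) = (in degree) 22.91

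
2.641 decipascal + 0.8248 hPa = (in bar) 0.0008274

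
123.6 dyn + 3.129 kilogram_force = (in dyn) 3.069e+06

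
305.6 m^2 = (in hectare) 0.03056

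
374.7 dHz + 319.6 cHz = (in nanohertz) 4.067e+10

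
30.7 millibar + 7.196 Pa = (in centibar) 3.077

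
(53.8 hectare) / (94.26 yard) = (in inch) 2.457e+05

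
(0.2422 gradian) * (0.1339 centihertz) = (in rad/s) 5.094e-06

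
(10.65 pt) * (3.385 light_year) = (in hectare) 1.203e+10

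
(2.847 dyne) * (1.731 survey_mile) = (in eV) 4.95e+17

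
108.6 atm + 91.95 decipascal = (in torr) 8.254e+04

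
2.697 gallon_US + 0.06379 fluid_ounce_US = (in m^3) 0.01021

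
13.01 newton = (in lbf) 2.925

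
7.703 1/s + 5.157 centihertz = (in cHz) 775.5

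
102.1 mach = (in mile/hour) 7.777e+04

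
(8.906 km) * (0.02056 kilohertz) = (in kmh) 6.592e+05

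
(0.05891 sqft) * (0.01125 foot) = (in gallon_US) 0.004958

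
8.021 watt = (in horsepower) 0.01076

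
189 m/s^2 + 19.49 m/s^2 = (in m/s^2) 208.5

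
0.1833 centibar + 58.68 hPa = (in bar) 0.06051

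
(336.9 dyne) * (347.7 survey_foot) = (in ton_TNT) 8.534e-11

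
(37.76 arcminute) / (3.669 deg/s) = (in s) 0.1715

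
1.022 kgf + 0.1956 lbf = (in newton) 10.89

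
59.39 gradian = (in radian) 0.9329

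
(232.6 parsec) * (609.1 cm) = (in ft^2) 4.706e+20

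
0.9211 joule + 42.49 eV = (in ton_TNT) 2.201e-10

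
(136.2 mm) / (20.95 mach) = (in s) 1.909e-05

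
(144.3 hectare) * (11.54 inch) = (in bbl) 2.66e+06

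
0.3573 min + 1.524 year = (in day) 556.3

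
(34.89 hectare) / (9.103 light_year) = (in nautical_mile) 2.188e-15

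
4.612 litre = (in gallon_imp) 1.014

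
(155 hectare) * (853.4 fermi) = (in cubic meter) 1.323e-06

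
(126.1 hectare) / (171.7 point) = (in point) 5.901e+10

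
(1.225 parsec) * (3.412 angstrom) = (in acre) 3187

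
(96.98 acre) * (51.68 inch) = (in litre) 5.152e+08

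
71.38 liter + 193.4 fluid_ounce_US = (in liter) 77.1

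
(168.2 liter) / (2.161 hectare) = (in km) 7.783e-09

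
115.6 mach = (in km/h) 1.417e+05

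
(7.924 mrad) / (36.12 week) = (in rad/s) 3.627e-10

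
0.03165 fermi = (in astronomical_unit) 2.116e-28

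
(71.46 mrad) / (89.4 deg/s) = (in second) 0.0458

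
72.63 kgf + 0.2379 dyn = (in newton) 712.3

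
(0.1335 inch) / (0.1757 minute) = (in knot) 0.0006252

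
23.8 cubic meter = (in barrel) 149.7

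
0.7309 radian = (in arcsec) 1.508e+05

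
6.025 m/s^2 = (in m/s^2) 6.025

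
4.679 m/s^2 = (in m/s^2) 4.679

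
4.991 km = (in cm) 4.991e+05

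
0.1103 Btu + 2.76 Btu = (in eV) 1.89e+22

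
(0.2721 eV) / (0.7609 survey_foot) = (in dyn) 1.88e-14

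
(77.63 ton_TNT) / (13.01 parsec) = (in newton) 8.091e-07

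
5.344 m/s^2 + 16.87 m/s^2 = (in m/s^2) 22.21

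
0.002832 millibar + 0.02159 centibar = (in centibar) 0.02187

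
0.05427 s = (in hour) 1.508e-05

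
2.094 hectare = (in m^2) 2.094e+04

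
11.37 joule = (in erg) 1.137e+08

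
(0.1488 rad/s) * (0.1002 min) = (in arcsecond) 1.845e+05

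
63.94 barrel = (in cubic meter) 10.17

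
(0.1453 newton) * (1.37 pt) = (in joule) 7.022e-05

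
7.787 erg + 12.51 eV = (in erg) 7.787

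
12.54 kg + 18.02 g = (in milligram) 1.256e+07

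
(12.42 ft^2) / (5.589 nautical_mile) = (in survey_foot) 0.0003657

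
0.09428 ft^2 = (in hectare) 8.759e-07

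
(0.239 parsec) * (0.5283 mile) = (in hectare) 6.27e+14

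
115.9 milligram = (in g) 0.1159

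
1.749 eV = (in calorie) 6.697e-20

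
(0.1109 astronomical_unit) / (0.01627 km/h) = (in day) 4.249e+07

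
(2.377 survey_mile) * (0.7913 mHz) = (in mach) 0.00889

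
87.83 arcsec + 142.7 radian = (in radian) 142.7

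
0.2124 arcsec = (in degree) 5.9e-05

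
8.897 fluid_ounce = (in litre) 0.2631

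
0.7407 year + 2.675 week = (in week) 41.3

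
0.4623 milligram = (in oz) 1.631e-05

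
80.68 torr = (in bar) 0.1076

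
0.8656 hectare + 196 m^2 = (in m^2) 8852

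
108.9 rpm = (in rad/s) 11.4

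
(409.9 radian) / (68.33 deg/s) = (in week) 0.0005683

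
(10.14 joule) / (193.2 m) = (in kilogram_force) 0.005352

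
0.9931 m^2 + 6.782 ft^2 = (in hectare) 0.0001623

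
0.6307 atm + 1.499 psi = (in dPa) 7.424e+05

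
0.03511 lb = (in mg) 1.593e+04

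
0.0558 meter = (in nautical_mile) 3.013e-05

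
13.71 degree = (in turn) 0.03808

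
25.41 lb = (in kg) 11.53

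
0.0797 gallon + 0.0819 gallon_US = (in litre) 0.6117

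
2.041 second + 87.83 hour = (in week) 0.5228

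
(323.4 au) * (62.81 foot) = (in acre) 2.289e+11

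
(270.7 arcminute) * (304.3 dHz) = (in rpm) 22.88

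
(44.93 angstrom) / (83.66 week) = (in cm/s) 8.88e-15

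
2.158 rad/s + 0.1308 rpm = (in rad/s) 2.172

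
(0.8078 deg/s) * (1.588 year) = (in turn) 1.124e+05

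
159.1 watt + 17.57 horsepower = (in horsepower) 17.78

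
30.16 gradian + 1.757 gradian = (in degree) 28.73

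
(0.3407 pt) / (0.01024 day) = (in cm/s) 1.359e-05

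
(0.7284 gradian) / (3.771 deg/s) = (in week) 2.874e-07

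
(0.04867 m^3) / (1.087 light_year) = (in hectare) 4.733e-22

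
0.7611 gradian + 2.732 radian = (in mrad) 2744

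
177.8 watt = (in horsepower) 0.2384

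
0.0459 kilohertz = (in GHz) 4.59e-08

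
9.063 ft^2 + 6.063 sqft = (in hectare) 0.0001405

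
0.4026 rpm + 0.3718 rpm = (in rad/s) 0.08109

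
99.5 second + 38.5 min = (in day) 0.02789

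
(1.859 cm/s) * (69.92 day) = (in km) 112.3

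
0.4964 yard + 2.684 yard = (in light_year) 3.074e-16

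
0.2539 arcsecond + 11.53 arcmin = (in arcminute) 11.53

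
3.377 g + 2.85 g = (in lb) 0.01373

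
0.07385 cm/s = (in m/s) 0.0007385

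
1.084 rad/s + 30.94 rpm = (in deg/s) 247.7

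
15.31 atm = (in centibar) 1551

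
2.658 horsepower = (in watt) 1982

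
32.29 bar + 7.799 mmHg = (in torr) 2.423e+04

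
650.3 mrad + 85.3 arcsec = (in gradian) 41.43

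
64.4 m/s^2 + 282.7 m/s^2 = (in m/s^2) 347.1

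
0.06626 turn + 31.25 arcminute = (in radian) 0.4254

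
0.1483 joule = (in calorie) 0.03544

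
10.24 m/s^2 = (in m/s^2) 10.24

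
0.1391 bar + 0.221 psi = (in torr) 115.8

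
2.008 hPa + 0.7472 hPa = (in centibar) 0.2755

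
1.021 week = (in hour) 171.5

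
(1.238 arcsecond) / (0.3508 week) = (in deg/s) 1.621e-09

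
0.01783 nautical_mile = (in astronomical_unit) 2.207e-10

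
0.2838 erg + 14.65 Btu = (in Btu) 14.65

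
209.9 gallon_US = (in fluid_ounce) 2.687e+04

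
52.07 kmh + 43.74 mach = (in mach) 43.78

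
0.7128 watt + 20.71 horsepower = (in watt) 1.544e+04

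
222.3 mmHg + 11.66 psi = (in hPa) 1100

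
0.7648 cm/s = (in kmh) 0.02753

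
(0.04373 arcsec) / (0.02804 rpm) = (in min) 1.203e-06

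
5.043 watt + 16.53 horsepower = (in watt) 1.233e+04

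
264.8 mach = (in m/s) 9.016e+04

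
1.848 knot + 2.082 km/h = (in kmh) 5.504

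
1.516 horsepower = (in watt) 1130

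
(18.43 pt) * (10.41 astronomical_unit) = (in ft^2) 1.09e+11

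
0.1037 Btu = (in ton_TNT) 2.615e-08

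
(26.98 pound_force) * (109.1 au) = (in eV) 1.223e+34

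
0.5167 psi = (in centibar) 3.563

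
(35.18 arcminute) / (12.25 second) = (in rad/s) 0.0008354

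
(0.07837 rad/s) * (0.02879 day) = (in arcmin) 6.702e+05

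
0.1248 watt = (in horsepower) 0.0001674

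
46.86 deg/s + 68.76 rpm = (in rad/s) 8.018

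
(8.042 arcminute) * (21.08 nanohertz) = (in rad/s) 4.931e-11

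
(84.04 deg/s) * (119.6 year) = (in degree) 3.17e+11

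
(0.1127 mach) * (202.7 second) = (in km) 7.778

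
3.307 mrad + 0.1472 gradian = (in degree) 0.322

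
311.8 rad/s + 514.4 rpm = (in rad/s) 365.7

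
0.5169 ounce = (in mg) 1.465e+04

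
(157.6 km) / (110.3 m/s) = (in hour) 0.3969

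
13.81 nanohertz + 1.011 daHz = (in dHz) 101.1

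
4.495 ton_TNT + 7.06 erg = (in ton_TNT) 4.495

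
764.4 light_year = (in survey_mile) 4.494e+15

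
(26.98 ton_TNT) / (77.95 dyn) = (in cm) 1.448e+16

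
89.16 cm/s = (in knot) 1.733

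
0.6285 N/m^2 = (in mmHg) 0.004714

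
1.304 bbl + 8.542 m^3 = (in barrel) 55.03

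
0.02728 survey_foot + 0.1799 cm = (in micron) 1.011e+04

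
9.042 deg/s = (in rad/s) 0.1578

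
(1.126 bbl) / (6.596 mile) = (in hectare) 1.686e-09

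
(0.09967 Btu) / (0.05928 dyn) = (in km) 1.774e+05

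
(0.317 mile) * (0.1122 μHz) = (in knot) 0.0001113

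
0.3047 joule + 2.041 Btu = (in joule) 2154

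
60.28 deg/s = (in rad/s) 1.052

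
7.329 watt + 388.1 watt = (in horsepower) 0.5303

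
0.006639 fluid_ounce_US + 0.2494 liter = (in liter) 0.2496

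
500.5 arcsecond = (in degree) 0.139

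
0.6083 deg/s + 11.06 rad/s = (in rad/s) 11.07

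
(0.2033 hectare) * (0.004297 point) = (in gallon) 0.8141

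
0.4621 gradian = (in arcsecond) 1497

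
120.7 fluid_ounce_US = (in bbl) 0.02245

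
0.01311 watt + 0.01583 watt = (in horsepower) 3.881e-05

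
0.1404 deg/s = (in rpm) 0.0234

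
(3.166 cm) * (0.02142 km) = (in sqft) 7.3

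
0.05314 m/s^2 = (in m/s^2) 0.05314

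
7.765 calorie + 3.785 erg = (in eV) 2.028e+20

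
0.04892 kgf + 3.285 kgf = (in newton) 32.69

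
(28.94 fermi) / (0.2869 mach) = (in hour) 8.229e-20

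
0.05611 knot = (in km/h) 0.1039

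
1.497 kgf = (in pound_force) 3.3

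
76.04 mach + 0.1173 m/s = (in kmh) 9.321e+04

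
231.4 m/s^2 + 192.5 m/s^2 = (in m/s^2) 423.9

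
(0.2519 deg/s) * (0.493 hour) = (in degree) 447.1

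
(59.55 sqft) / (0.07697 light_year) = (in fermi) 7.597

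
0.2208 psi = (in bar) 0.01522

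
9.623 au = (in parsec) 4.665e-05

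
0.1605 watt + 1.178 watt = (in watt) 1.339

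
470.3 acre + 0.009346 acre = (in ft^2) 2.049e+07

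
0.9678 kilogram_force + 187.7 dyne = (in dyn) 9.493e+05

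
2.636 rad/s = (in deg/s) 151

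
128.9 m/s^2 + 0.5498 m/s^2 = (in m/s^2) 129.4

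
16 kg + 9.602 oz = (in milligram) 1.627e+07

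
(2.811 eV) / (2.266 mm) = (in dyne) 1.988e-11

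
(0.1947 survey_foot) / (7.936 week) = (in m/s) 1.236e-08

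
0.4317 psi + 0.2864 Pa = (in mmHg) 22.33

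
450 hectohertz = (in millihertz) 4.5e+07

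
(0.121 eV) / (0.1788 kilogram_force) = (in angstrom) 1.106e-10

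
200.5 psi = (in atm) 13.64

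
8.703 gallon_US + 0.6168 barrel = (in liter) 131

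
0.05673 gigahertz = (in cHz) 5.673e+09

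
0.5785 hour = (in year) 6.604e-05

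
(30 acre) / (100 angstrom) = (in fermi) 1.214e+28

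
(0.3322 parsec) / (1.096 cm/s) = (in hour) 2.598e+14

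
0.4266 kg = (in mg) 4.266e+05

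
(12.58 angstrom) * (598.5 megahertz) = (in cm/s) 75.29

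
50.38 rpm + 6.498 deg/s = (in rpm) 51.46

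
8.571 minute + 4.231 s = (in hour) 0.144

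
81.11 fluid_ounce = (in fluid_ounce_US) 81.11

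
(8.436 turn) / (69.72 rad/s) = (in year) 2.411e-08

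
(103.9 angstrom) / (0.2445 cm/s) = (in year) 1.348e-13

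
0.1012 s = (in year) 3.209e-09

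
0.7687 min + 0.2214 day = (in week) 0.0317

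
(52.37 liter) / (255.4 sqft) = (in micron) 2207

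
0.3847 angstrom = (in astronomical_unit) 2.572e-22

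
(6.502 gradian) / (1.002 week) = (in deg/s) 9.656e-06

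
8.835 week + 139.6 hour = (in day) 67.66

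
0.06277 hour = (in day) 0.002615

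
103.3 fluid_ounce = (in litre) 3.055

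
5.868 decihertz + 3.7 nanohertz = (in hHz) 0.005868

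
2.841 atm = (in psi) 41.75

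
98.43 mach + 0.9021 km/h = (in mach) 98.43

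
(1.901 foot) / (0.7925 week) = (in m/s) 1.209e-06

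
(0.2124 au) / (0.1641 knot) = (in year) 1.194e+04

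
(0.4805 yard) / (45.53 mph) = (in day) 2.498e-07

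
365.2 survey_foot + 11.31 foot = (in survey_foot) 376.5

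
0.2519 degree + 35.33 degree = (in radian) 0.621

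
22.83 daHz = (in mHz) 2.283e+05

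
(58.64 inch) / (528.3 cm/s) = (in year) 8.94e-09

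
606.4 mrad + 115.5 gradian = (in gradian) 154.1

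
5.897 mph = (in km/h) 9.49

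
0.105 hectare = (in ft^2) 1.13e+04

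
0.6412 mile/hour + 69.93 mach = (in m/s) 2.381e+04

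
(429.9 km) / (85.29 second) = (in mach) 14.8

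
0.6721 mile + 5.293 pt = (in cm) 1.082e+05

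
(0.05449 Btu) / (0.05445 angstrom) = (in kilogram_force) 1.077e+12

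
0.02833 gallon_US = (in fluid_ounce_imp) 3.774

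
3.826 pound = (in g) 1735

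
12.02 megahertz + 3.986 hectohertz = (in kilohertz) 1.202e+04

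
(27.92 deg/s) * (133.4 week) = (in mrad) 3.932e+10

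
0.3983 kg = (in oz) 14.05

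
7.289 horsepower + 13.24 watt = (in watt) 5449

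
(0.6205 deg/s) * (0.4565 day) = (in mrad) 4.271e+05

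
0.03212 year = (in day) 11.72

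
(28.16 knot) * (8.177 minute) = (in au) 4.751e-08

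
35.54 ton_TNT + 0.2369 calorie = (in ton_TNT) 35.54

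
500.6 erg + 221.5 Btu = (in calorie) 5.585e+04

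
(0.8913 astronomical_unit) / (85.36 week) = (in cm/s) 2.583e+05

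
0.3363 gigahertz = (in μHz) 3.363e+14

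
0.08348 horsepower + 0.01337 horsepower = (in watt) 72.22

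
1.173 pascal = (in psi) 0.0001701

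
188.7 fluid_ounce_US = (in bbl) 0.0351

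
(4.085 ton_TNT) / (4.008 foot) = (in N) 1.399e+10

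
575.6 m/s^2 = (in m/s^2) 575.6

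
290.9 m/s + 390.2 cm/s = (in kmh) 1061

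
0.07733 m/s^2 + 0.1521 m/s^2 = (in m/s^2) 0.2294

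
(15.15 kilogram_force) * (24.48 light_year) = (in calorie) 8.224e+18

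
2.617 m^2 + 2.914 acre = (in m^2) 1.18e+04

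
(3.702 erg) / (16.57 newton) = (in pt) 6.333e-05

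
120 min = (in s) 7200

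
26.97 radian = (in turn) 4.292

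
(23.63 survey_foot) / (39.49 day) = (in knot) 4.103e-06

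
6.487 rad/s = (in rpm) 61.95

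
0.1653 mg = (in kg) 1.653e-07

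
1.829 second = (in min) 0.03048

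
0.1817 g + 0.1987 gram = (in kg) 0.0003804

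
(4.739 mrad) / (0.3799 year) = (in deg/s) 2.266e-08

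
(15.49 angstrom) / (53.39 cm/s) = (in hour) 8.059e-13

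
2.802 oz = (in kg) 0.07944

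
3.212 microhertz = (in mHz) 0.003212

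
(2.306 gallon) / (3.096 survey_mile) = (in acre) 4.329e-10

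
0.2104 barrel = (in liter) 33.45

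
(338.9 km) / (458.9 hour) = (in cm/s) 20.51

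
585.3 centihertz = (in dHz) 58.53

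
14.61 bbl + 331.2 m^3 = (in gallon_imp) 7.336e+04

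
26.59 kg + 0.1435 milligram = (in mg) 2.659e+07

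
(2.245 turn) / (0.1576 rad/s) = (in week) 0.000148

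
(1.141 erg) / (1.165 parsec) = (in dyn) 3.174e-19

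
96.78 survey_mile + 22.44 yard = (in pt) 4.416e+08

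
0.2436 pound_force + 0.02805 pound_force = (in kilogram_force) 0.1232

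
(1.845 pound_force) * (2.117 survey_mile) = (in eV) 1.745e+23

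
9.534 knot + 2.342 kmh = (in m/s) 5.555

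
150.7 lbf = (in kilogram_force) 68.36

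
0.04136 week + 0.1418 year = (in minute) 7.495e+04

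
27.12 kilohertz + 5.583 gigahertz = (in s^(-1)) 5.583e+09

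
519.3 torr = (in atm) 0.6833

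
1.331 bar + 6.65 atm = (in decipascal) 8.069e+06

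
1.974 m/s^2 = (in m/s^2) 1.974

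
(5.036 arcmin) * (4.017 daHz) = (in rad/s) 0.05885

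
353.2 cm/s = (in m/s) 3.532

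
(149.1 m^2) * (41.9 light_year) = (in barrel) 3.718e+20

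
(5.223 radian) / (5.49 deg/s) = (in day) 0.0006309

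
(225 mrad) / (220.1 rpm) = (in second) 0.009762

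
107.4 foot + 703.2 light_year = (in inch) 2.619e+20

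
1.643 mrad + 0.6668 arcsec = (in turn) 0.000262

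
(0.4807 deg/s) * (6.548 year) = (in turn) 2.757e+05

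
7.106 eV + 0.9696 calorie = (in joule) 4.057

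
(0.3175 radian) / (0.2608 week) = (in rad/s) 2.013e-06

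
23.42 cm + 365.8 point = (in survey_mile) 0.0002257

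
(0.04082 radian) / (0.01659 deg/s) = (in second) 141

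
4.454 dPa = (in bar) 4.454e-06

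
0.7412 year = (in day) 270.5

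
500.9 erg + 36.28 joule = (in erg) 3.628e+08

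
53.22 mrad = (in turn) 0.00847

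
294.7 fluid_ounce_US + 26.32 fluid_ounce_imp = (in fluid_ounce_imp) 333.1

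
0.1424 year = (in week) 7.425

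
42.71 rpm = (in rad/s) 4.473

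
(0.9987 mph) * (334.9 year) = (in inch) 1.856e+11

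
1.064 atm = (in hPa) 1078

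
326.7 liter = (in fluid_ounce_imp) 1.15e+04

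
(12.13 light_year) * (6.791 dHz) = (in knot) 1.515e+17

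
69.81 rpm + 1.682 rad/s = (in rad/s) 8.992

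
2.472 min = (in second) 148.3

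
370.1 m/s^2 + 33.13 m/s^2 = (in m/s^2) 403.2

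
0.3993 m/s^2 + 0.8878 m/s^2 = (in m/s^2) 1.287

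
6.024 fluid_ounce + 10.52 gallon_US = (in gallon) 10.57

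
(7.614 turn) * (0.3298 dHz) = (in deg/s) 90.4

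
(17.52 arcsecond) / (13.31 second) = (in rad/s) 6.382e-06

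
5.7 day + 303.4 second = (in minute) 8213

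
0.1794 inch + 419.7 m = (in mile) 0.2608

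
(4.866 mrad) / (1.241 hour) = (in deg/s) 6.241e-05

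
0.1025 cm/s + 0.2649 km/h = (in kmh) 0.2686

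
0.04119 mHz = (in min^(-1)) 0.002471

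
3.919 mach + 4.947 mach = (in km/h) 1.087e+04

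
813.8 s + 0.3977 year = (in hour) 3484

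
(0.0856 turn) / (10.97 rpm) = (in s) 0.4682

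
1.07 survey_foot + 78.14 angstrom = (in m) 0.3261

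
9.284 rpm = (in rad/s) 0.9722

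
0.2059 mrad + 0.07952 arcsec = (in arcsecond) 42.55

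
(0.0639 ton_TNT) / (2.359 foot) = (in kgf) 3.792e+07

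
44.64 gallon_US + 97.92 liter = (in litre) 266.9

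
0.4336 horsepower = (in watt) 323.3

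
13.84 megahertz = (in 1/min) 8.304e+08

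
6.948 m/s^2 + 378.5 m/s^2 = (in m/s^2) 385.4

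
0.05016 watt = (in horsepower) 6.727e-05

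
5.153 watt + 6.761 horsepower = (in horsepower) 6.768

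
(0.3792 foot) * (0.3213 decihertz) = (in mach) 1.091e-05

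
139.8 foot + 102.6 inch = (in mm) 4.522e+04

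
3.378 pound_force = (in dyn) 1.503e+06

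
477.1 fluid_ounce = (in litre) 14.11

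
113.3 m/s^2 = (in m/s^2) 113.3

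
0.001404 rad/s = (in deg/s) 0.08044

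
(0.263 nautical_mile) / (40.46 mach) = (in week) 5.846e-08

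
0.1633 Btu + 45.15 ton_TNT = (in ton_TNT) 45.15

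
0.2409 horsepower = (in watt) 179.6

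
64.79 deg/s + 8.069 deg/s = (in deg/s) 72.86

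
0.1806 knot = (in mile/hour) 0.2078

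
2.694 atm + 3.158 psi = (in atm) 2.909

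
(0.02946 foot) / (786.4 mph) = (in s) 2.554e-05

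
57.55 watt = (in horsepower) 0.07718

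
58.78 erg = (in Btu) 5.571e-09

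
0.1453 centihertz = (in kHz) 1.453e-06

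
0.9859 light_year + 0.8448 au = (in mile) 5.796e+12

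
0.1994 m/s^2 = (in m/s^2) 0.1994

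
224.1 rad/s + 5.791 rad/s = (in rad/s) 229.9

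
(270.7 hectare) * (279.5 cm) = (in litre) 7.566e+09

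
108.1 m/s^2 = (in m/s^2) 108.1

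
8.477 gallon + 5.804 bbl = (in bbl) 6.006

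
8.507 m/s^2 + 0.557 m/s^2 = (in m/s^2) 9.064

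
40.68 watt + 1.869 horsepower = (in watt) 1434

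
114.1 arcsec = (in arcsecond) 114.1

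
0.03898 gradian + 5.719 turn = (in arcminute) 1.235e+05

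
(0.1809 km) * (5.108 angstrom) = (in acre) 2.283e-11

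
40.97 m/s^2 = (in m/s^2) 40.97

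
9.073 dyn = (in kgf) 9.252e-06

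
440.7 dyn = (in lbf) 0.0009907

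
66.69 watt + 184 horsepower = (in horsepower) 184.1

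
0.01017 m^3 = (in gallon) 2.687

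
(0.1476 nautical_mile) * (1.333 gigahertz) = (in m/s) 3.644e+11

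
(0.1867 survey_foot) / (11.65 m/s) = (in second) 0.004885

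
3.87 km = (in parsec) 1.254e-13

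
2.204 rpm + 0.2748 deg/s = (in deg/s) 13.5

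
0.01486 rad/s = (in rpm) 0.1419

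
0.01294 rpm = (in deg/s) 0.07764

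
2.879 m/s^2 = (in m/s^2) 2.879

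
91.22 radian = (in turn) 14.52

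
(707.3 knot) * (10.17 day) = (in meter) 3.197e+08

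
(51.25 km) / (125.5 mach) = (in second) 1.199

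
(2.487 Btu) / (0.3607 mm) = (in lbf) 1.635e+06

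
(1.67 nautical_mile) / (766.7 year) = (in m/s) 1.279e-07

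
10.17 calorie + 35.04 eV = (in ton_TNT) 1.017e-08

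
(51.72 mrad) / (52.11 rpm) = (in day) 1.097e-07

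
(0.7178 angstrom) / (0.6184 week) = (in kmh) 6.909e-16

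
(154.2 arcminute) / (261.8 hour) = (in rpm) 4.545e-07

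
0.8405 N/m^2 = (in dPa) 8.405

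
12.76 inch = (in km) 0.0003241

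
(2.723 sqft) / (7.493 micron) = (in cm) 3.376e+06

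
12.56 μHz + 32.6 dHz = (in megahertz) 3.26e-06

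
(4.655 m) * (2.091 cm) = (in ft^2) 1.048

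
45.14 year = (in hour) 3.954e+05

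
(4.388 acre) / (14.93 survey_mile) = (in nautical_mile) 0.0003991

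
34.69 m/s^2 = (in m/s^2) 34.69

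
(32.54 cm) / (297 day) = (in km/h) 4.565e-08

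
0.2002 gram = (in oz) 0.007062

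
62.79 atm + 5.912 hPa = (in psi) 922.8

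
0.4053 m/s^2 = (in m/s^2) 0.4053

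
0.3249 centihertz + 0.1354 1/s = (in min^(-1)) 8.319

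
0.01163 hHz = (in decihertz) 11.63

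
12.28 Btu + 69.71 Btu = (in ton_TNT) 2.067e-05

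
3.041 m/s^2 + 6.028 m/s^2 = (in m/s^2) 9.069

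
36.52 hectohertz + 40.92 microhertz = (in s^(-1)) 3652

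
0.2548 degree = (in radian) 0.004447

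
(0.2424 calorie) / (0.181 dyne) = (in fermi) 5.603e+20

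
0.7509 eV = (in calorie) 2.875e-20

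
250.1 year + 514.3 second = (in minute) 1.315e+08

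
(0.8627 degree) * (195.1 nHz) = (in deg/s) 1.683e-07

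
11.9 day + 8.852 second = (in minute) 1.714e+04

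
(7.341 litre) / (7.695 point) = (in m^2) 2.704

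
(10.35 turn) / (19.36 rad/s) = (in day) 3.888e-05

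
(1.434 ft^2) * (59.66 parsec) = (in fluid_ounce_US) 8.293e+21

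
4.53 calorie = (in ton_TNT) 4.53e-09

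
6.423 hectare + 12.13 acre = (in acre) 28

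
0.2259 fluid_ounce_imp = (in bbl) 4.037e-05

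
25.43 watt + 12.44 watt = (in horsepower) 0.05078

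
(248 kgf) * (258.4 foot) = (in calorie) 4.578e+04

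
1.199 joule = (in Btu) 0.001136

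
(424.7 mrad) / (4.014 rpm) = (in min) 0.01684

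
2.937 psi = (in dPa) 2.025e+05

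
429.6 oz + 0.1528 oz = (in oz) 429.8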